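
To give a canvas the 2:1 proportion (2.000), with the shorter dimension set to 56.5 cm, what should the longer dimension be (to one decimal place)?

2:1 = 2.00000.
Longer side = 56.5 × 2.00000 ≈ 113.000 → 113.0 cm.

113.0 cm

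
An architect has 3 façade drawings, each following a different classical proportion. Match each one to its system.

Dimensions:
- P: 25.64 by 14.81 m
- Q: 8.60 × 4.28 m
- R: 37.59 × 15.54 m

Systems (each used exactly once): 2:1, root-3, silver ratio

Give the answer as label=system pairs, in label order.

Ratios: P ≈ 1.731; Q ≈ 2.009; R ≈ 2.419.
Targets: 2:1 ≈ 2.000; root-3 ≈ 1.732; silver ratio ≈ 2.414.

P=root-3, Q=2:1, R=silver ratio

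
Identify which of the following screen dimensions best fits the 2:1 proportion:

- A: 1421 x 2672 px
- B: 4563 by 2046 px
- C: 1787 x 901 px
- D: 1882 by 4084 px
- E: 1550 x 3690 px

C

Ratios (long/short): A ≈ 1.880; B ≈ 2.230; C ≈ 1.983; D ≈ 2.170; E ≈ 2.381.
2:1 ≈ 2.000; option C is nearest (Δ 0.017).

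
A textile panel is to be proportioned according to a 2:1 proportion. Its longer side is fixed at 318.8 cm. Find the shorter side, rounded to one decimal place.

159.4 cm

2:1 = 2.00000.
Shorter side = 318.8 ÷ 2.00000 ≈ 159.400 → 159.4 cm.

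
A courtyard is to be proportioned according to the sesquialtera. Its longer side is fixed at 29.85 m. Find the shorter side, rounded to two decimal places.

3:2 = 1.50000.
Shorter side = 29.85 ÷ 1.50000 ≈ 19.9000 → 19.90 m.

19.90 m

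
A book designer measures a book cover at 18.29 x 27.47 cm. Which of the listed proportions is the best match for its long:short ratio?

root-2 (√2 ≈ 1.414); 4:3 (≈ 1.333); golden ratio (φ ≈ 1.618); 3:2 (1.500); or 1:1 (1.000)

3:2

Ratio = 27.47 / 18.29 ≈ 1.502.
Distances: root-2 1.414 (Δ 0.088); 4:3 1.333 (Δ 0.169); golden ratio 1.618 (Δ 0.116); 3:2 1.500 (Δ 0.002); 1:1 1.000 (Δ 0.502).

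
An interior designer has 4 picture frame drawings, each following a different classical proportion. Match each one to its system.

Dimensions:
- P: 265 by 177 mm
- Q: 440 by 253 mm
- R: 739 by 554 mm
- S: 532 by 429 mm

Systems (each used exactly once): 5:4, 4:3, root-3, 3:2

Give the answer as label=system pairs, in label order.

P=3:2, Q=root-3, R=4:3, S=5:4

P = 265/177 ≈ 1.497 → 3:2 (1.500)
Q = 440/253 ≈ 1.739 → root-3 (1.732)
R = 739/554 ≈ 1.334 → 4:3 (1.333)
S = 532/429 ≈ 1.240 → 5:4 (1.250)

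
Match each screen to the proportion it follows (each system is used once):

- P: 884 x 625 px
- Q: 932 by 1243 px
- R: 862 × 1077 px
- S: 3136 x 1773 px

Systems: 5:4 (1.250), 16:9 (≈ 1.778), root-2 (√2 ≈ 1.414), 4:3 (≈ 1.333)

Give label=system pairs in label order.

P=root-2, Q=4:3, R=5:4, S=16:9

Ratios: P ≈ 1.414; Q ≈ 1.334; R ≈ 1.249; S ≈ 1.769.
Targets: 5:4 ≈ 1.250; 16:9 ≈ 1.778; root-2 ≈ 1.414; 4:3 ≈ 1.333.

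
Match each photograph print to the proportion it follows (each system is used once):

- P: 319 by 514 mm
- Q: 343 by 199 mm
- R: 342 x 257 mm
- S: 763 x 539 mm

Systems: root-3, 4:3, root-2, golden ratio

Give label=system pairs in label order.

P=golden ratio, Q=root-3, R=4:3, S=root-2

P = 514/319 ≈ 1.611 → golden ratio (1.618)
Q = 343/199 ≈ 1.724 → root-3 (1.732)
R = 342/257 ≈ 1.331 → 4:3 (1.333)
S = 763/539 ≈ 1.416 → root-2 (1.414)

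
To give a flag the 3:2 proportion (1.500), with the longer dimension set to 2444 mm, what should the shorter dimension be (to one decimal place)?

3:2 = 1.50000.
Shorter side = 2444 ÷ 1.50000 ≈ 1629.333 → 1629.3 mm.

1629.3 mm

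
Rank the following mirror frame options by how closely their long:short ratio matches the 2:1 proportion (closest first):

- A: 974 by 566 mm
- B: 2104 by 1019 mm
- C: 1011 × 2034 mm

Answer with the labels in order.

Ratios: A = 974 / 566 ≈ 1.721; B = 2104 / 1019 ≈ 2.065; C = 2034 / 1011 ≈ 2.012.
|Δ from 2.000|: A 0.279; B 0.065; C 0.012.

C, B, A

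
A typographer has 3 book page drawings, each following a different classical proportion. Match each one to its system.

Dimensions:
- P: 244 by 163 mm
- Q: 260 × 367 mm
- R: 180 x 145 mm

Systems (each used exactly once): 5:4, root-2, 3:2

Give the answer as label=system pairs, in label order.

P=3:2, Q=root-2, R=5:4

P = 244/163 ≈ 1.497 → 3:2 (1.500)
Q = 367/260 ≈ 1.412 → root-2 (1.414)
R = 180/145 ≈ 1.241 → 5:4 (1.250)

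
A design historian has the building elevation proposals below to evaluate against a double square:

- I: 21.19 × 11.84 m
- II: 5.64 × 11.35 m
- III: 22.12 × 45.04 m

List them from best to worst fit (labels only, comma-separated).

Ratios: I = 21.19 / 11.84 ≈ 1.790; II = 11.35 / 5.64 ≈ 2.012; III = 45.04 / 22.12 ≈ 2.036.
|Δ from 2.000|: I 0.210; II 0.012; III 0.036.

II, III, I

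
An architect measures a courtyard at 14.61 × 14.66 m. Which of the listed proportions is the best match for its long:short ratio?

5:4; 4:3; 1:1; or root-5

Ratio = 14.66 / 14.61 ≈ 1.003.
Distances: 5:4 1.250 (Δ 0.247); 4:3 1.333 (Δ 0.330); 1:1 1.000 (Δ 0.003); root-5 2.236 (Δ 1.233).

1:1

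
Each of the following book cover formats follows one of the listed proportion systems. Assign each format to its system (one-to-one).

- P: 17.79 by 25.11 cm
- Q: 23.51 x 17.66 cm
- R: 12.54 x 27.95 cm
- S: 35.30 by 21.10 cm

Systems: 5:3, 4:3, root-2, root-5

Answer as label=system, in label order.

P=root-2, Q=4:3, R=root-5, S=5:3

P = 25.11/17.79 ≈ 1.411 → root-2 (1.414)
Q = 23.51/17.66 ≈ 1.331 → 4:3 (1.333)
R = 27.95/12.54 ≈ 2.229 → root-5 (2.236)
S = 35.30/21.10 ≈ 1.673 → 5:3 (1.667)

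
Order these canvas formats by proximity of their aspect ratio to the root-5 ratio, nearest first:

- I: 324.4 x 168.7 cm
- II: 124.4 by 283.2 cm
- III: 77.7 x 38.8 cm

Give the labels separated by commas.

Ratios: I = 324.4 / 168.7 ≈ 1.923; II = 283.2 / 124.4 ≈ 2.277; III = 77.7 / 38.8 ≈ 2.003.
|Δ from 2.236|: I 0.313; II 0.041; III 0.233.

II, III, I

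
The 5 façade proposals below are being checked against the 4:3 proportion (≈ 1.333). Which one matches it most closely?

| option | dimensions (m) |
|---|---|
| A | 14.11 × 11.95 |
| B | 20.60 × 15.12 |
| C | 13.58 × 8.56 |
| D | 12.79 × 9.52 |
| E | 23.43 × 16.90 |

Target 4:3 ≈ 1.333.
A: 1.181 (Δ0.152)  B: 1.362 (Δ0.029)  C: 1.586 (Δ0.253)  D: 1.343 (Δ0.010)  E: 1.386 (Δ0.053)

D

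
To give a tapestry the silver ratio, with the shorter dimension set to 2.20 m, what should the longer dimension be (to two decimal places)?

5.31 m

silver ratio ≈ 2.41421.
Longer side = 2.20 × 2.41421 ≈ 5.3113 → 5.31 m.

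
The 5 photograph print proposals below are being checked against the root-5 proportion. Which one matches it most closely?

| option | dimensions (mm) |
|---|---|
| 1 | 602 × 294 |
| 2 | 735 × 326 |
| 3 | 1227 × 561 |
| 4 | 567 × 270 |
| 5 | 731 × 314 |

Target root-5 ≈ 2.236.
1: 2.048 (Δ0.188)  2: 2.255 (Δ0.019)  3: 2.187 (Δ0.049)  4: 2.100 (Δ0.136)  5: 2.328 (Δ0.092)

2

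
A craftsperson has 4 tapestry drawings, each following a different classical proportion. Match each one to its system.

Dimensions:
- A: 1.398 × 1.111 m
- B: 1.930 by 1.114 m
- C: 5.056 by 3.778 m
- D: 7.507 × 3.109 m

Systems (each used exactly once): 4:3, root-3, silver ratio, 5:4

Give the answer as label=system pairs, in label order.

A=5:4, B=root-3, C=4:3, D=silver ratio

A = 1.398/1.111 ≈ 1.258 → 5:4 (1.250)
B = 1.930/1.114 ≈ 1.732 → root-3 (1.732)
C = 5.056/3.778 ≈ 1.338 → 4:3 (1.333)
D = 7.507/3.109 ≈ 2.415 → silver ratio (2.414)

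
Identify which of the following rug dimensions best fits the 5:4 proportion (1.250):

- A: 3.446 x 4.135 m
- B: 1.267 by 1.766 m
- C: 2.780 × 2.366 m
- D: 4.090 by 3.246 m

Ratios (long/short): A ≈ 1.200; B ≈ 1.394; C ≈ 1.175; D ≈ 1.260.
5:4 ≈ 1.250; option D is nearest (Δ 0.010).

D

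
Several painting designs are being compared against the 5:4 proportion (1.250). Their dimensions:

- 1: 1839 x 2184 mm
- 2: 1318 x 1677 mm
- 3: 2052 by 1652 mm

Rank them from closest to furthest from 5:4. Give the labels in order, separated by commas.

3, 2, 1

1: 2184/1839 ≈ 1.188 → |1.188 − 1.250| = 0.062
2: 1677/1318 ≈ 1.272 → |1.272 − 1.250| = 0.022
3: 2052/1652 ≈ 1.242 → |1.242 − 1.250| = 0.008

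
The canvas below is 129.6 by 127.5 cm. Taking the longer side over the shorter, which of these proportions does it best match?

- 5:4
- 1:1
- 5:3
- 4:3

129.6/127.5 ≈ 1.016. Nearest candidates are 1:1 (1.000, off by 0.016) and 5:4 (1.250, off by 0.234).

1:1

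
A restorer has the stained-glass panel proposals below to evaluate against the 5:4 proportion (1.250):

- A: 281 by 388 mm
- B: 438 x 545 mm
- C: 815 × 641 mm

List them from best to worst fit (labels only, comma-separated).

B, C, A

A: 388/281 ≈ 1.381 → |1.381 − 1.250| = 0.131
B: 545/438 ≈ 1.244 → |1.244 − 1.250| = 0.006
C: 815/641 ≈ 1.271 → |1.271 − 1.250| = 0.021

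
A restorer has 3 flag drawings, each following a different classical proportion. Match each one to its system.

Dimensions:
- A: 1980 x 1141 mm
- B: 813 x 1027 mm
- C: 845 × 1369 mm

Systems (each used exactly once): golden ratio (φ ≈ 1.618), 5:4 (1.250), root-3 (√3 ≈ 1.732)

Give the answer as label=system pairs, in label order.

A=root-3, B=5:4, C=golden ratio

A = 1980/1141 ≈ 1.735 → root-3 (1.732)
B = 1027/813 ≈ 1.263 → 5:4 (1.250)
C = 1369/845 ≈ 1.620 → golden ratio (1.618)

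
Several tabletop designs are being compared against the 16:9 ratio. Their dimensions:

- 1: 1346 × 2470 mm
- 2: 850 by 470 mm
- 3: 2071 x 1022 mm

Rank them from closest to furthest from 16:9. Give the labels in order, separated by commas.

1: 2470/1346 ≈ 1.835 → |1.835 − 1.778| = 0.057
2: 850/470 ≈ 1.809 → |1.809 − 1.778| = 0.031
3: 2071/1022 ≈ 2.026 → |2.026 − 1.778| = 0.248

2, 1, 3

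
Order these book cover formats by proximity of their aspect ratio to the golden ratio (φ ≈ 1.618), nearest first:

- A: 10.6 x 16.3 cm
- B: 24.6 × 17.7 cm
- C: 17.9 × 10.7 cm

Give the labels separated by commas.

C, A, B

Ratios: A = 16.3 / 10.6 ≈ 1.538; B = 24.6 / 17.7 ≈ 1.390; C = 17.9 / 10.7 ≈ 1.673.
|Δ from 1.618|: A 0.080; B 0.228; C 0.055.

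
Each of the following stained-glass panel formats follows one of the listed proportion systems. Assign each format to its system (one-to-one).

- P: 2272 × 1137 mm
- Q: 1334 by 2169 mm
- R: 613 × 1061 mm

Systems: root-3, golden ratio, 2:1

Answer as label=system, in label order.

P=2:1, Q=golden ratio, R=root-3

Ratios: P ≈ 1.998; Q ≈ 1.626; R ≈ 1.731.
Targets: root-3 ≈ 1.732; golden ratio ≈ 1.618; 2:1 ≈ 2.000.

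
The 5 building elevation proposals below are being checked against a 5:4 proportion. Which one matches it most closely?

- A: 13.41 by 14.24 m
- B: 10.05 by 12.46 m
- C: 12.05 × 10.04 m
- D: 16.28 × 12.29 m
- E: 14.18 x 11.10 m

Ratios (long/short): A ≈ 1.062; B ≈ 1.240; C ≈ 1.200; D ≈ 1.325; E ≈ 1.277.
5:4 ≈ 1.250; option B is nearest (Δ 0.010).

B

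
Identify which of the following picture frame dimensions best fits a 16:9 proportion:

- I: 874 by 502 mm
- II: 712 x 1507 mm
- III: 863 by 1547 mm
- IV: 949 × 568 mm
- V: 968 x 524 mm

III

Target 16:9 ≈ 1.778.
I: 1.741 (Δ0.037)  II: 2.117 (Δ0.339)  III: 1.793 (Δ0.015)  IV: 1.671 (Δ0.107)  V: 1.847 (Δ0.069)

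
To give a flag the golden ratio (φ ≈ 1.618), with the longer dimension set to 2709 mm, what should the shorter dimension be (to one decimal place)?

golden ratio ≈ 1.61803.
Shorter side = 2709 ÷ 1.61803 ≈ 1674.258 → 1674.3 mm.

1674.3 mm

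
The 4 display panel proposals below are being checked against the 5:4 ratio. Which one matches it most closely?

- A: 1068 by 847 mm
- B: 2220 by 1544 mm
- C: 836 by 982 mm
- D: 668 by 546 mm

A

Ratios (long/short): A ≈ 1.261; B ≈ 1.438; C ≈ 1.175; D ≈ 1.223.
5:4 ≈ 1.250; option A is nearest (Δ 0.011).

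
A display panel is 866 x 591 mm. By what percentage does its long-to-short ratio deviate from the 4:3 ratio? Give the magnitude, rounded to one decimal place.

9.9%

Ratio = 866 / 591 ≈ 1.4653.
Ideal 4:3 ≈ 1.3333. |1.4653 − 1.3333| / 1.3333 ≈ 9.90% → 9.9%.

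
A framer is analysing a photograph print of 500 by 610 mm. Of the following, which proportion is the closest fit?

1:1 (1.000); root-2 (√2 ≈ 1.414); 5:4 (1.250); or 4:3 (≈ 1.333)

5:4

610/500 ≈ 1.220. Nearest candidates are 5:4 (1.250, off by 0.030) and 4:3 (1.333, off by 0.113).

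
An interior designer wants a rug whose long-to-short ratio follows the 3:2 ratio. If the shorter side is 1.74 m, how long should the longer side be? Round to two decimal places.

2.61 m

3:2 = 1.50000.
Longer side = 1.74 × 1.50000 ≈ 2.6100 → 2.61 m.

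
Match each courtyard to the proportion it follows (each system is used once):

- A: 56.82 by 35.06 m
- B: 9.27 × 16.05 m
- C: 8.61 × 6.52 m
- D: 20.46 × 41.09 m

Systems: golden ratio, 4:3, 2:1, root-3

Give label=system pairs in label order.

A = 56.82/35.06 ≈ 1.621 → golden ratio (1.618)
B = 16.05/9.27 ≈ 1.731 → root-3 (1.732)
C = 8.61/6.52 ≈ 1.321 → 4:3 (1.333)
D = 41.09/20.46 ≈ 2.008 → 2:1 (2.000)

A=golden ratio, B=root-3, C=4:3, D=2:1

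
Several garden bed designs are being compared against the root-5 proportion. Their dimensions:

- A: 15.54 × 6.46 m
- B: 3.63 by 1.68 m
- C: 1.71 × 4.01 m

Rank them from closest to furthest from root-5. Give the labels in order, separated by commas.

Ratios: A = 15.54 / 6.46 ≈ 2.406; B = 3.63 / 1.68 ≈ 2.161; C = 4.01 / 1.71 ≈ 2.345.
|Δ from 2.236|: A 0.170; B 0.075; C 0.109.

B, C, A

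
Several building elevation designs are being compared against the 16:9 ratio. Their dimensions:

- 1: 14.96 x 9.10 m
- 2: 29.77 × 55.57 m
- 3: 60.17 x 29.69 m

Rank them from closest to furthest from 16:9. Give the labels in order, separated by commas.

2, 1, 3

Ratios: 1 = 14.96 / 9.10 ≈ 1.644; 2 = 55.57 / 29.77 ≈ 1.867; 3 = 60.17 / 29.69 ≈ 2.027.
|Δ from 1.778|: 1 0.134; 2 0.089; 3 0.249.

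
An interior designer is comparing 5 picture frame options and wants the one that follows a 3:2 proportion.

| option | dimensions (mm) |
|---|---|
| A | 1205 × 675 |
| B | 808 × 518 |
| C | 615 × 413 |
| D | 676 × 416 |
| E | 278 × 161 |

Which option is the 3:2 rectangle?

C

Ratios (long/short): A ≈ 1.785; B ≈ 1.560; C ≈ 1.489; D ≈ 1.625; E ≈ 1.727.
3:2 ≈ 1.500; option C is nearest (Δ 0.011).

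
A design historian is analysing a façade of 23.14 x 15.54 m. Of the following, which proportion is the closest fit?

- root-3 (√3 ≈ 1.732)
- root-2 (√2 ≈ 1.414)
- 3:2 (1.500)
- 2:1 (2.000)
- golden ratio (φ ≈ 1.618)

23.14/15.54 ≈ 1.489. Nearest candidates are 3:2 (1.500, off by 0.011) and root-2 (1.414, off by 0.075).

3:2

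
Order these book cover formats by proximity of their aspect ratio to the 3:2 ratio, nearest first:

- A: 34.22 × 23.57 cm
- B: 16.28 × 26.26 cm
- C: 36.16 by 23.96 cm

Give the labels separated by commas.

C, A, B

A: 34.22/23.57 ≈ 1.452 → |1.452 − 1.500| = 0.048
B: 26.26/16.28 ≈ 1.613 → |1.613 − 1.500| = 0.113
C: 36.16/23.96 ≈ 1.509 → |1.509 − 1.500| = 0.009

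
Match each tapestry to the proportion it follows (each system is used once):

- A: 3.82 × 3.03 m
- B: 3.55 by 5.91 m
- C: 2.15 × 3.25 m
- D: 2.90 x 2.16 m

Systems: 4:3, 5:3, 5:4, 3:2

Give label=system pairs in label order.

A = 3.82/3.03 ≈ 1.261 → 5:4 (1.250)
B = 5.91/3.55 ≈ 1.665 → 5:3 (1.667)
C = 3.25/2.15 ≈ 1.512 → 3:2 (1.500)
D = 2.90/2.16 ≈ 1.343 → 4:3 (1.333)

A=5:4, B=5:3, C=3:2, D=4:3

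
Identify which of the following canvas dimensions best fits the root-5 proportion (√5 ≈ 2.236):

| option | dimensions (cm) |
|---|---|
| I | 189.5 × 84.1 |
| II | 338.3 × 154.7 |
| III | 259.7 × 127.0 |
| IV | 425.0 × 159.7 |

Target root-5 ≈ 2.236.
I: 2.253 (Δ0.017)  II: 2.187 (Δ0.049)  III: 2.045 (Δ0.191)  IV: 2.661 (Δ0.425)

I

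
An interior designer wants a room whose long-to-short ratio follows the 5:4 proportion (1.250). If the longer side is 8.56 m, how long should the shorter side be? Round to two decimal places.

5:4 = 1.25000.
Shorter side = 8.56 ÷ 1.25000 ≈ 6.8480 → 6.85 m.

6.85 m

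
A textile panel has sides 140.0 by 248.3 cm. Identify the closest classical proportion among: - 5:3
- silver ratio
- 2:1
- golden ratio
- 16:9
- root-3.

16:9

Ratio = 248.3 / 140.0 ≈ 1.774.
Distances: 5:3 1.667 (Δ 0.107); silver ratio 2.414 (Δ 0.640); 2:1 2.000 (Δ 0.226); golden ratio 1.618 (Δ 0.156); 16:9 1.778 (Δ 0.004); root-3 1.732 (Δ 0.042).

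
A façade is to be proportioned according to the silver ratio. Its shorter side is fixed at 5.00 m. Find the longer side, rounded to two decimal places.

12.07 m

silver ratio ≈ 2.41421.
Longer side = 5.00 × 2.41421 ≈ 12.0711 → 12.07 m.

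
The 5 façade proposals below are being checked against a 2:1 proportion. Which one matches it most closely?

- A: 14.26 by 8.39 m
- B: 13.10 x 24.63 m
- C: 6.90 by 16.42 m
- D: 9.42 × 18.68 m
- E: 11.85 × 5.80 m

Ratios (long/short): A ≈ 1.700; B ≈ 1.880; C ≈ 2.380; D ≈ 1.983; E ≈ 2.043.
2:1 ≈ 2.000; option D is nearest (Δ 0.017).

D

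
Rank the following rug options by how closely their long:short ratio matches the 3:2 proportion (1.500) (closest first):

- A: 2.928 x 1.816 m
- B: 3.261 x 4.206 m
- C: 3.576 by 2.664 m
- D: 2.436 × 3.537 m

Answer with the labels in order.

A: 2.928/1.816 ≈ 1.612 → |1.612 − 1.500| = 0.112
B: 4.206/3.261 ≈ 1.290 → |1.290 − 1.500| = 0.210
C: 3.576/2.664 ≈ 1.342 → |1.342 − 1.500| = 0.158
D: 3.537/2.436 ≈ 1.452 → |1.452 − 1.500| = 0.048

D, A, C, B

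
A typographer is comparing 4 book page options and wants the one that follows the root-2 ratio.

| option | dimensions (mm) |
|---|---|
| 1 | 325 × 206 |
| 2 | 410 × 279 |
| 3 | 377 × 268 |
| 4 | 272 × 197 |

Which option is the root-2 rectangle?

3

Ratios (long/short): 1 ≈ 1.578; 2 ≈ 1.470; 3 ≈ 1.407; 4 ≈ 1.381.
root-2 ≈ 1.414; option 3 is nearest (Δ 0.007).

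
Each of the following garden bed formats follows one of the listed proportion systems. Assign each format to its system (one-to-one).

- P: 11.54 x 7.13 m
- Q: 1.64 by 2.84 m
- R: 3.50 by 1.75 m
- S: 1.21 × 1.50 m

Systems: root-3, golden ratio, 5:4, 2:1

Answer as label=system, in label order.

Ratios: P ≈ 1.619; Q ≈ 1.732; R ≈ 2.000; S ≈ 1.240.
Targets: root-3 ≈ 1.732; golden ratio ≈ 1.618; 5:4 ≈ 1.250; 2:1 ≈ 2.000.

P=golden ratio, Q=root-3, R=2:1, S=5:4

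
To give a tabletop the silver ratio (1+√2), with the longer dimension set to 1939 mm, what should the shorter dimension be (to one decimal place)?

803.2 mm

silver ratio ≈ 2.41421.
Shorter side = 1939 ÷ 2.41421 ≈ 803.161 → 803.2 mm.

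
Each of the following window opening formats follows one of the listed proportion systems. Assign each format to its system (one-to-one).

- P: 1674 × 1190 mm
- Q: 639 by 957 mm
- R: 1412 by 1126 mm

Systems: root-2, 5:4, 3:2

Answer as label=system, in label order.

P = 1674/1190 ≈ 1.407 → root-2 (1.414)
Q = 957/639 ≈ 1.498 → 3:2 (1.500)
R = 1412/1126 ≈ 1.254 → 5:4 (1.250)

P=root-2, Q=3:2, R=5:4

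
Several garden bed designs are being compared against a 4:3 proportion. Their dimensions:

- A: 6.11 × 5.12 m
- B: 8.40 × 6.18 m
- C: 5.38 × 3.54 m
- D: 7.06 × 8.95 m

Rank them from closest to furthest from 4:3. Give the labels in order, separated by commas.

A: 6.11/5.12 ≈ 1.193 → |1.193 − 1.333| = 0.140
B: 8.40/6.18 ≈ 1.359 → |1.359 − 1.333| = 0.026
C: 5.38/3.54 ≈ 1.520 → |1.520 − 1.333| = 0.187
D: 8.95/7.06 ≈ 1.268 → |1.268 − 1.333| = 0.065

B, D, A, C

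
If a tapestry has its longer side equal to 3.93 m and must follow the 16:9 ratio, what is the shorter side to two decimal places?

2.21 m

16:9 ≈ 1.77778.
Shorter side = 3.93 ÷ 1.77778 ≈ 2.2106 → 2.21 m.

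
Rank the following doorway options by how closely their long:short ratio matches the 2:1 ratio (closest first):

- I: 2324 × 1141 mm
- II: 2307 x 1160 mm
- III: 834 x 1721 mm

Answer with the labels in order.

II, I, III

I: 2324/1141 ≈ 2.037 → |2.037 − 2.000| = 0.037
II: 2307/1160 ≈ 1.989 → |1.989 − 2.000| = 0.011
III: 1721/834 ≈ 2.064 → |2.064 − 2.000| = 0.064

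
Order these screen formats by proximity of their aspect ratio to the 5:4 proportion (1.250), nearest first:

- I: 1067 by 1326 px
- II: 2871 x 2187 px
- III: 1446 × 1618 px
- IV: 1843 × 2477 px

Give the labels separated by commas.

I, II, IV, III

I: 1326/1067 ≈ 1.243 → |1.243 − 1.250| = 0.007
II: 2871/2187 ≈ 1.313 → |1.313 − 1.250| = 0.063
III: 1618/1446 ≈ 1.119 → |1.119 − 1.250| = 0.131
IV: 2477/1843 ≈ 1.344 → |1.344 − 1.250| = 0.094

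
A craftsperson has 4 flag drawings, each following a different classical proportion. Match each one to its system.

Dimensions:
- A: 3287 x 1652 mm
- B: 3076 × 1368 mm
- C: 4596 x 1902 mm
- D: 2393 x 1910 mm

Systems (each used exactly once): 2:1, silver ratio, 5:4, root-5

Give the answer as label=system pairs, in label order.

A=2:1, B=root-5, C=silver ratio, D=5:4

A = 3287/1652 ≈ 1.990 → 2:1 (2.000)
B = 3076/1368 ≈ 2.249 → root-5 (2.236)
C = 4596/1902 ≈ 2.416 → silver ratio (2.414)
D = 2393/1910 ≈ 1.253 → 5:4 (1.250)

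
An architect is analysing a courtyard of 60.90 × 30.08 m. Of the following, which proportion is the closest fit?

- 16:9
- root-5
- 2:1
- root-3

60.90/30.08 ≈ 2.025. Nearest candidates are 2:1 (2.000, off by 0.025) and root-5 (2.236, off by 0.211).

2:1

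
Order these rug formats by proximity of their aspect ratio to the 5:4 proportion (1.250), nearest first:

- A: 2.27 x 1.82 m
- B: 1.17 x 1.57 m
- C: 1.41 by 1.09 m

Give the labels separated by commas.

A: 2.27/1.82 ≈ 1.247 → |1.247 − 1.250| = 0.003
B: 1.57/1.17 ≈ 1.342 → |1.342 − 1.250| = 0.092
C: 1.41/1.09 ≈ 1.294 → |1.294 − 1.250| = 0.044

A, C, B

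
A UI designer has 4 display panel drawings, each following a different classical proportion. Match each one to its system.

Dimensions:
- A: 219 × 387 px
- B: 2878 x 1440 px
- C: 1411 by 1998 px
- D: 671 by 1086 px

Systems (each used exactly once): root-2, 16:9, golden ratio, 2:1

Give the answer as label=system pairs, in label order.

A=16:9, B=2:1, C=root-2, D=golden ratio

A = 387/219 ≈ 1.767 → 16:9 (1.778)
B = 2878/1440 ≈ 1.999 → 2:1 (2.000)
C = 1998/1411 ≈ 1.416 → root-2 (1.414)
D = 1086/671 ≈ 1.618 → golden ratio (1.618)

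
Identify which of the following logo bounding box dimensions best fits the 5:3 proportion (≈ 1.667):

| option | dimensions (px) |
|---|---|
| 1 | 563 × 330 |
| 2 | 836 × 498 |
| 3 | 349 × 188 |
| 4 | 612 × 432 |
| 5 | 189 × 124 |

2

Target 5:3 ≈ 1.667.
1: 1.706 (Δ0.039)  2: 1.679 (Δ0.012)  3: 1.856 (Δ0.189)  4: 1.417 (Δ0.250)  5: 1.524 (Δ0.143)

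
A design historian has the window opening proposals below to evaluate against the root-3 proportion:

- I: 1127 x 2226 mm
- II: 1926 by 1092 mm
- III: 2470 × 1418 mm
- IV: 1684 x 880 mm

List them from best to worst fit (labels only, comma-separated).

III, II, IV, I

I: 2226/1127 ≈ 1.975 → |1.975 − 1.732| = 0.243
II: 1926/1092 ≈ 1.764 → |1.764 − 1.732| = 0.032
III: 2470/1418 ≈ 1.742 → |1.742 − 1.732| = 0.010
IV: 1684/880 ≈ 1.914 → |1.914 − 1.732| = 0.182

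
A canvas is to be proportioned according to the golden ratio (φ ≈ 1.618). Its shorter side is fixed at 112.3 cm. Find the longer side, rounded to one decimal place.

181.7 cm

golden ratio ≈ 1.61803.
Longer side = 112.3 × 1.61803 ≈ 181.705 → 181.7 cm.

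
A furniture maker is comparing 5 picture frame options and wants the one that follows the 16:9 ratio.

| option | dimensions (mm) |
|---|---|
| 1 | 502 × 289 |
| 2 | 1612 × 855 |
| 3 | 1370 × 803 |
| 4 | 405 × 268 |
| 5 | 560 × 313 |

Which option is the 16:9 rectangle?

Ratios (long/short): 1 ≈ 1.737; 2 ≈ 1.885; 3 ≈ 1.706; 4 ≈ 1.511; 5 ≈ 1.789.
16:9 ≈ 1.778; option 5 is nearest (Δ 0.011).

5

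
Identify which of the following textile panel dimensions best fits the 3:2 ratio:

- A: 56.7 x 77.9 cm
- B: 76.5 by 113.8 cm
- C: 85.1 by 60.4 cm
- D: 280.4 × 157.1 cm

Target 3:2 ≈ 1.500.
A: 1.374 (Δ0.126)  B: 1.488 (Δ0.012)  C: 1.409 (Δ0.091)  D: 1.785 (Δ0.285)

B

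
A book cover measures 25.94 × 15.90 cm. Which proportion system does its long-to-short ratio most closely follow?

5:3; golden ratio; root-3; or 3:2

Ratio = 25.94 / 15.90 ≈ 1.631.
Distances: 5:3 1.667 (Δ 0.036); golden ratio 1.618 (Δ 0.013); root-3 1.732 (Δ 0.101); 3:2 1.500 (Δ 0.131).

golden ratio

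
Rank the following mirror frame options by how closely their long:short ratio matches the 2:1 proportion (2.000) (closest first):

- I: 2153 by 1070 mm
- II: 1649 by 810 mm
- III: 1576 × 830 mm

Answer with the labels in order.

I, II, III

Ratios: I = 2153 / 1070 ≈ 2.012; II = 1649 / 810 ≈ 2.036; III = 1576 / 830 ≈ 1.899.
|Δ from 2.000|: I 0.012; II 0.036; III 0.101.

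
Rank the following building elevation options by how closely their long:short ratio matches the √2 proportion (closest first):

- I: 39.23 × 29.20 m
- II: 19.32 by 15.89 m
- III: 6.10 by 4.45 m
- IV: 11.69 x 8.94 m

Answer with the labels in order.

I: 39.23/29.20 ≈ 1.343 → |1.343 − 1.414| = 0.071
II: 19.32/15.89 ≈ 1.216 → |1.216 − 1.414| = 0.198
III: 6.10/4.45 ≈ 1.371 → |1.371 − 1.414| = 0.043
IV: 11.69/8.94 ≈ 1.308 → |1.308 − 1.414| = 0.106

III, I, IV, II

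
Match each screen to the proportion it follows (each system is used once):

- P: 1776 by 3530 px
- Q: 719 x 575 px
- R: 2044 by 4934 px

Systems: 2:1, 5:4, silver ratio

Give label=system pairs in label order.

P = 3530/1776 ≈ 1.988 → 2:1 (2.000)
Q = 719/575 ≈ 1.250 → 5:4 (1.250)
R = 4934/2044 ≈ 2.414 → silver ratio (2.414)

P=2:1, Q=5:4, R=silver ratio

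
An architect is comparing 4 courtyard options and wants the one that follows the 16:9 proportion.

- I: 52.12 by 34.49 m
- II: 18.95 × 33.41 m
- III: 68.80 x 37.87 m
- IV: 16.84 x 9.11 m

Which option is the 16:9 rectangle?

II

Target 16:9 ≈ 1.778.
I: 1.511 (Δ0.267)  II: 1.763 (Δ0.015)  III: 1.817 (Δ0.039)  IV: 1.849 (Δ0.071)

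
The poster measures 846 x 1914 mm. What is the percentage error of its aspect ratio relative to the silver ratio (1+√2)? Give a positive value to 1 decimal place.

Ratio = 1914 / 846 ≈ 2.2624.
Ideal silver ratio ≈ 2.4142. |2.2624 − 2.4142| / 2.4142 ≈ 6.29% → 6.3%.

6.3%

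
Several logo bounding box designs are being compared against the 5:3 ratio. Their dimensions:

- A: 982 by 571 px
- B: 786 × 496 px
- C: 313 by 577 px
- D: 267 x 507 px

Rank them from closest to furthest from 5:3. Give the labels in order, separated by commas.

A, B, C, D

A: 982/571 ≈ 1.720 → |1.720 − 1.667| = 0.053
B: 786/496 ≈ 1.585 → |1.585 − 1.667| = 0.082
C: 577/313 ≈ 1.843 → |1.843 − 1.667| = 0.176
D: 507/267 ≈ 1.899 → |1.899 − 1.667| = 0.232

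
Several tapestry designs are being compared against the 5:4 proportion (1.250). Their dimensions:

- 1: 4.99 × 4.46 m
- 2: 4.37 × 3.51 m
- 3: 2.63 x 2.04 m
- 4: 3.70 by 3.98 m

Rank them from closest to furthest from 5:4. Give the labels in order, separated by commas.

Ratios: 1 = 4.99 / 4.46 ≈ 1.119; 2 = 4.37 / 3.51 ≈ 1.245; 3 = 2.63 / 2.04 ≈ 1.289; 4 = 3.98 / 3.70 ≈ 1.076.
|Δ from 1.250|: 1 0.131; 2 0.005; 3 0.039; 4 0.174.

2, 3, 1, 4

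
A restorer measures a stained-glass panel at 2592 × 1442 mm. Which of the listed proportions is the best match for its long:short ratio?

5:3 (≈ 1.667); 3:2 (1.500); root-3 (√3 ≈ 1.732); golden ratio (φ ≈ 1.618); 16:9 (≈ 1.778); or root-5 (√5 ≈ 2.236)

Ratio = 2592 / 1442 ≈ 1.798.
Distances: 5:3 1.667 (Δ 0.131); 3:2 1.500 (Δ 0.298); root-3 1.732 (Δ 0.066); golden ratio 1.618 (Δ 0.180); 16:9 1.778 (Δ 0.020); root-5 2.236 (Δ 0.438).

16:9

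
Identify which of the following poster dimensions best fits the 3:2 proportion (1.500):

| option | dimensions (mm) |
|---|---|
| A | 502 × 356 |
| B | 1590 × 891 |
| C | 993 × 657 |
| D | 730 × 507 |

C

Ratios (long/short): A ≈ 1.410; B ≈ 1.785; C ≈ 1.511; D ≈ 1.440.
3:2 ≈ 1.500; option C is nearest (Δ 0.011).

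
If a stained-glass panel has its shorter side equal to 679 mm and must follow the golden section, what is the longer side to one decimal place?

golden ratio ≈ 1.61803.
Longer side = 679 × 1.61803 ≈ 1098.642 → 1098.6 mm.

1098.6 mm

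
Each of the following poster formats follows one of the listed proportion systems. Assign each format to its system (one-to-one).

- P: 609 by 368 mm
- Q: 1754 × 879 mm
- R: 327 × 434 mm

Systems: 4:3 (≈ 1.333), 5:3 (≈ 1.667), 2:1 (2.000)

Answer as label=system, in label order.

Ratios: P ≈ 1.655; Q ≈ 1.995; R ≈ 1.327.
Targets: 4:3 ≈ 1.333; 5:3 ≈ 1.667; 2:1 ≈ 2.000.

P=5:3, Q=2:1, R=4:3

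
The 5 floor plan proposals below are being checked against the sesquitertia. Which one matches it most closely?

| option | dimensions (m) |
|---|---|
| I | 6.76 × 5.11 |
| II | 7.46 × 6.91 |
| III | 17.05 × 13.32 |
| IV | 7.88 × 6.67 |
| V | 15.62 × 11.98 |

Target 4:3 ≈ 1.333.
I: 1.323 (Δ0.010)  II: 1.080 (Δ0.253)  III: 1.280 (Δ0.053)  IV: 1.181 (Δ0.152)  V: 1.304 (Δ0.029)

I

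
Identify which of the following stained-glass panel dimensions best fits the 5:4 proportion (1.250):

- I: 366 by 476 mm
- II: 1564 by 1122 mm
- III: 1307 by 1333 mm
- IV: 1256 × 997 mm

IV

Target 5:4 ≈ 1.250.
I: 1.301 (Δ0.051)  II: 1.394 (Δ0.144)  III: 1.020 (Δ0.230)  IV: 1.260 (Δ0.010)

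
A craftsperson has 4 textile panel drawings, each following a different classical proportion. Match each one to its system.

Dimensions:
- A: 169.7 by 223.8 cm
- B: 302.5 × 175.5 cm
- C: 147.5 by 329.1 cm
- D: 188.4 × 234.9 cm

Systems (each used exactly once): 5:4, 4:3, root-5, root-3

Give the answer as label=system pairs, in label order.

A = 223.8/169.7 ≈ 1.319 → 4:3 (1.333)
B = 302.5/175.5 ≈ 1.724 → root-3 (1.732)
C = 329.1/147.5 ≈ 2.231 → root-5 (2.236)
D = 234.9/188.4 ≈ 1.247 → 5:4 (1.250)

A=4:3, B=root-3, C=root-5, D=5:4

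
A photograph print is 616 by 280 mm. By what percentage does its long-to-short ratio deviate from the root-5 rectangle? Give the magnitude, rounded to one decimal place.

Ratio = 616 / 280 ≈ 2.2000.
Ideal root-5 ≈ 2.2361. |2.2000 − 2.2361| / 2.2361 ≈ 1.61% → 1.6%.

1.6%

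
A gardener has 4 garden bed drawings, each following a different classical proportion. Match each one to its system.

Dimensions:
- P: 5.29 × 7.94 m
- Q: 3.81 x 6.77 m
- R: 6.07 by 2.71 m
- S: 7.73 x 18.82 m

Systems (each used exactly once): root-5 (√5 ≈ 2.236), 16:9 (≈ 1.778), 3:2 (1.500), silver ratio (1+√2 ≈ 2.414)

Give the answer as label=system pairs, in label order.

P=3:2, Q=16:9, R=root-5, S=silver ratio

P = 7.94/5.29 ≈ 1.501 → 3:2 (1.500)
Q = 6.77/3.81 ≈ 1.777 → 16:9 (1.778)
R = 6.07/2.71 ≈ 2.240 → root-5 (2.236)
S = 18.82/7.73 ≈ 2.435 → silver ratio (2.414)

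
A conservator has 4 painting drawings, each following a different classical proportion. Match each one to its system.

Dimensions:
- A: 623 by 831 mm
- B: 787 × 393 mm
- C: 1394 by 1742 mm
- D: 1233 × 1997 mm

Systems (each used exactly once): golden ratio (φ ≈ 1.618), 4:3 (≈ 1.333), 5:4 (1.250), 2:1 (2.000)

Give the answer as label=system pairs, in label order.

A=4:3, B=2:1, C=5:4, D=golden ratio

Ratios: A ≈ 1.334; B ≈ 2.003; C ≈ 1.250; D ≈ 1.620.
Targets: golden ratio ≈ 1.618; 4:3 ≈ 1.333; 5:4 ≈ 1.250; 2:1 ≈ 2.000.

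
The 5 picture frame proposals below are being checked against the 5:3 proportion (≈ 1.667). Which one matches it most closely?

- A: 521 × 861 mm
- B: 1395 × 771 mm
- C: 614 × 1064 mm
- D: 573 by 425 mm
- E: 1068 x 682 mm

A

Ratios (long/short): A ≈ 1.653; B ≈ 1.809; C ≈ 1.733; D ≈ 1.348; E ≈ 1.566.
5:3 ≈ 1.667; option A is nearest (Δ 0.014).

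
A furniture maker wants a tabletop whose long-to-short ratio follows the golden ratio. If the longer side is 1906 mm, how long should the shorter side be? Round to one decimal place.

1178.0 mm

golden ratio ≈ 1.61803.
Shorter side = 1906 ÷ 1.61803 ≈ 1177.976 → 1178.0 mm.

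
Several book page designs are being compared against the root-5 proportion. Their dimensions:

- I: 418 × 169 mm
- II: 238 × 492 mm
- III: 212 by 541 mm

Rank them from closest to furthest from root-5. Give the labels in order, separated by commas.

II, I, III

Ratios: I = 418 / 169 ≈ 2.473; II = 492 / 238 ≈ 2.067; III = 541 / 212 ≈ 2.552.
|Δ from 2.236|: I 0.237; II 0.169; III 0.316.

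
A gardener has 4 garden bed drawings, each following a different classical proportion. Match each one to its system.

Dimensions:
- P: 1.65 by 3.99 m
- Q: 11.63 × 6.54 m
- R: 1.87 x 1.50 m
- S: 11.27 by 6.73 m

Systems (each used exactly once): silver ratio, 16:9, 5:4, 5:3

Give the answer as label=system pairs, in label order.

P=silver ratio, Q=16:9, R=5:4, S=5:3

Ratios: P ≈ 2.418; Q ≈ 1.778; R ≈ 1.247; S ≈ 1.675.
Targets: silver ratio ≈ 2.414; 16:9 ≈ 1.778; 5:4 ≈ 1.250; 5:3 ≈ 1.667.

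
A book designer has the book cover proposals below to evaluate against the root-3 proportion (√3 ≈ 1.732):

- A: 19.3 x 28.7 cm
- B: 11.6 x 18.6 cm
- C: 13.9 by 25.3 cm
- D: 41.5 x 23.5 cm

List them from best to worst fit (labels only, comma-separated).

D, C, B, A

A: 28.7/19.3 ≈ 1.487 → |1.487 − 1.732| = 0.245
B: 18.6/11.6 ≈ 1.603 → |1.603 − 1.732| = 0.129
C: 25.3/13.9 ≈ 1.820 → |1.820 − 1.732| = 0.088
D: 41.5/23.5 ≈ 1.766 → |1.766 − 1.732| = 0.034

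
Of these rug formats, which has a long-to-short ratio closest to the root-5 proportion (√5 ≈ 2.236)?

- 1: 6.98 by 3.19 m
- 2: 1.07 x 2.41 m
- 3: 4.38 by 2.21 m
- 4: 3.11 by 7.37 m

Target root-5 ≈ 2.236.
1: 2.188 (Δ0.048)  2: 2.252 (Δ0.016)  3: 1.982 (Δ0.254)  4: 2.370 (Δ0.134)

2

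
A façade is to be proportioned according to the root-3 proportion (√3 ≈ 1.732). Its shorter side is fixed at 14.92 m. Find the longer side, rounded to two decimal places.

root-3 ≈ 1.73205.
Longer side = 14.92 × 1.73205 ≈ 25.8422 → 25.84 m.

25.84 m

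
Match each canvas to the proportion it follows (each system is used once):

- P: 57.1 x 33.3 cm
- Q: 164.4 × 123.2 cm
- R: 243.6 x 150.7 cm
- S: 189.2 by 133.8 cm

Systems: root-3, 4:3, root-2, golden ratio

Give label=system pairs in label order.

P = 57.1/33.3 ≈ 1.715 → root-3 (1.732)
Q = 164.4/123.2 ≈ 1.334 → 4:3 (1.333)
R = 243.6/150.7 ≈ 1.616 → golden ratio (1.618)
S = 189.2/133.8 ≈ 1.414 → root-2 (1.414)

P=root-3, Q=4:3, R=golden ratio, S=root-2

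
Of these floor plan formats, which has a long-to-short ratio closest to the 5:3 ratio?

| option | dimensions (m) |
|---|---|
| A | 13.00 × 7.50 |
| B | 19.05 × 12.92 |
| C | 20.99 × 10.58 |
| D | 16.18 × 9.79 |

Ratios (long/short): A ≈ 1.733; B ≈ 1.474; C ≈ 1.984; D ≈ 1.653.
5:3 ≈ 1.667; option D is nearest (Δ 0.014).

D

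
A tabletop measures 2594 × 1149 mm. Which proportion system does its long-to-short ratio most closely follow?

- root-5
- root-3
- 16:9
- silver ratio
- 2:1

root-5

Ratio = 2594 / 1149 ≈ 2.258.
Distances: root-5 2.236 (Δ 0.022); root-3 1.732 (Δ 0.526); 16:9 1.778 (Δ 0.480); silver ratio 2.414 (Δ 0.156); 2:1 2.000 (Δ 0.258).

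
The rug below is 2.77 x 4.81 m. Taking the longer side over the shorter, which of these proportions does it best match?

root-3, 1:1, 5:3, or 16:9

root-3

Ratio = 4.81 / 2.77 ≈ 1.736.
Distances: root-3 1.732 (Δ 0.004); 1:1 1.000 (Δ 0.736); 5:3 1.667 (Δ 0.069); 16:9 1.778 (Δ 0.042).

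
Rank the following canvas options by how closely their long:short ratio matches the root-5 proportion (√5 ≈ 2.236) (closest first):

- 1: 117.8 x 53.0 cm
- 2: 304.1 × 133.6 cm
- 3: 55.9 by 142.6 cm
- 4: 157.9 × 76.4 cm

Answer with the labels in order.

Ratios: 1 = 117.8 / 53.0 ≈ 2.223; 2 = 304.1 / 133.6 ≈ 2.276; 3 = 142.6 / 55.9 ≈ 2.551; 4 = 157.9 / 76.4 ≈ 2.067.
|Δ from 2.236|: 1 0.013; 2 0.040; 3 0.315; 4 0.169.

1, 2, 4, 3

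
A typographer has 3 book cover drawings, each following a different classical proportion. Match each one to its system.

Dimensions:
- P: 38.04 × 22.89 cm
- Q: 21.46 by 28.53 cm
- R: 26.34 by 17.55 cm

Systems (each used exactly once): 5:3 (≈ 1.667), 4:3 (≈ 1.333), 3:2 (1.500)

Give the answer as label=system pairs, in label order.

P=5:3, Q=4:3, R=3:2

P = 38.04/22.89 ≈ 1.662 → 5:3 (1.667)
Q = 28.53/21.46 ≈ 1.329 → 4:3 (1.333)
R = 26.34/17.55 ≈ 1.501 → 3:2 (1.500)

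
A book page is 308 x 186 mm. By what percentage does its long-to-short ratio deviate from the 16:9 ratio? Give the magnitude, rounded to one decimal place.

Ratio = 308 / 186 ≈ 1.6559.
Ideal 16:9 ≈ 1.7778. |1.6559 − 1.7778| / 1.7778 ≈ 6.86% → 6.9%.

6.9%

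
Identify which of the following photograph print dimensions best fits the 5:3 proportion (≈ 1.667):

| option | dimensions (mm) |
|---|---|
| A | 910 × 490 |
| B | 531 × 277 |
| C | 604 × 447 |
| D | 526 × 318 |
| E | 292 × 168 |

Target 5:3 ≈ 1.667.
A: 1.857 (Δ0.190)  B: 1.917 (Δ0.250)  C: 1.351 (Δ0.316)  D: 1.654 (Δ0.013)  E: 1.738 (Δ0.071)

D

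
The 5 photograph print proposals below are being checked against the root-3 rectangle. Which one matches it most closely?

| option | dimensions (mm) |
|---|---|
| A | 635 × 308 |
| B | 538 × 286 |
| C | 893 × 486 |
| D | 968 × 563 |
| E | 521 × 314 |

D

Ratios (long/short): A ≈ 2.062; B ≈ 1.881; C ≈ 1.837; D ≈ 1.719; E ≈ 1.659.
root-3 ≈ 1.732; option D is nearest (Δ 0.013).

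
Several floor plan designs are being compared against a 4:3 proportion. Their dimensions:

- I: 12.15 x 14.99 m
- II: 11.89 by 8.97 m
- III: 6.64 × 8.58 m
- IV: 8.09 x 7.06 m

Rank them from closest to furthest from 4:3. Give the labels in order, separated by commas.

II, III, I, IV

Ratios: I = 14.99 / 12.15 ≈ 1.234; II = 11.89 / 8.97 ≈ 1.326; III = 8.58 / 6.64 ≈ 1.292; IV = 8.09 / 7.06 ≈ 1.146.
|Δ from 1.333|: I 0.099; II 0.007; III 0.041; IV 0.187.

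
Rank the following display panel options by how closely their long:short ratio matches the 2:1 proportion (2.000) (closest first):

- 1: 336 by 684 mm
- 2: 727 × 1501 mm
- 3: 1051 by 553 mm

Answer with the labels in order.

1: 684/336 ≈ 2.036 → |2.036 − 2.000| = 0.036
2: 1501/727 ≈ 2.065 → |2.065 − 2.000| = 0.065
3: 1051/553 ≈ 1.901 → |1.901 − 2.000| = 0.099

1, 2, 3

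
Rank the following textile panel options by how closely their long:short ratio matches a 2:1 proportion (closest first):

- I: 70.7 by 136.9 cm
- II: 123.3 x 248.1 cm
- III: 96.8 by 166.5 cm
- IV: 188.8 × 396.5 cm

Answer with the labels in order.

II, I, IV, III

Ratios: I = 136.9 / 70.7 ≈ 1.936; II = 248.1 / 123.3 ≈ 2.012; III = 166.5 / 96.8 ≈ 1.720; IV = 396.5 / 188.8 ≈ 2.100.
|Δ from 2.000|: I 0.064; II 0.012; III 0.280; IV 0.100.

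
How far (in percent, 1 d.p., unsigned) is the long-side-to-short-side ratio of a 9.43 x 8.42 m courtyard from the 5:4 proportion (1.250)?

10.4%

Ratio = 9.43 / 8.42 ≈ 1.1200.
Ideal 5:4 = 1.2500. |1.1200 − 1.2500| / 1.2500 ≈ 10.40% → 10.4%.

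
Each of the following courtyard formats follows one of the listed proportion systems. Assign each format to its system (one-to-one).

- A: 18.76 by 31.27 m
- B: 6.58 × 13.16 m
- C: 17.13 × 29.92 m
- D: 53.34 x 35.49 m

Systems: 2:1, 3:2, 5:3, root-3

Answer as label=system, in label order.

A=5:3, B=2:1, C=root-3, D=3:2

Ratios: A ≈ 1.667; B ≈ 2.000; C ≈ 1.747; D ≈ 1.503.
Targets: 2:1 ≈ 2.000; 3:2 ≈ 1.500; 5:3 ≈ 1.667; root-3 ≈ 1.732.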